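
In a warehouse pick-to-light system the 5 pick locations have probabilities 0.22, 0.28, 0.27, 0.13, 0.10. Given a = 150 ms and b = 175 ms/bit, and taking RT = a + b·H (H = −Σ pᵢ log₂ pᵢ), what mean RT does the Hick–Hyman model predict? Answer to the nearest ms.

H = 0.22·log₂(1/0.22) + 0.28·log₂(1/0.28) + 0.27·log₂(1/0.27) + 0.13·log₂(1/0.13) + 0.10·log₂(1/0.10) = 2.2197 bits.
RT = 150 + 175 × 2.2197 = 538.44 ms.

538 ms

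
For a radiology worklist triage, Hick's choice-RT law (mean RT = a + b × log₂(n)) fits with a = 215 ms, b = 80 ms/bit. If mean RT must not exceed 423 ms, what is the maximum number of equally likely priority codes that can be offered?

80·log₂ n ≤ 423 − 215 = 208, giving log₂ n ≤ 2.6000 and n ≤ 6.063. The largest whole number is 6.

6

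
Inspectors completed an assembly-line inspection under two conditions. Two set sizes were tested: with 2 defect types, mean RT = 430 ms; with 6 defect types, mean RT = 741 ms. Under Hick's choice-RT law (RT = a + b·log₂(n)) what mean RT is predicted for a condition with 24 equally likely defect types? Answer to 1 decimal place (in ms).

RT is linear in log₂ n, so two points fix the line:
  b = (741 − 430) / (log₂ 6 − log₂ 2) = 311 / (2.5850 − 1) = 196.219 ms/bit
  a = 430 − 196.219 × 1 = 233.781 ms
Then RT(24) = 233.781 + 196.219 × log₂ 24 = 233.781 + 196.219 × 4.5850 ≈ 1133.438 ms.

1133.4 ms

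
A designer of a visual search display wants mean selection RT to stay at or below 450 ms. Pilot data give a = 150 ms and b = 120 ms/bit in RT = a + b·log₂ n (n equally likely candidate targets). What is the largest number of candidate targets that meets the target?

Information budget: (450 − 150)/120 = 2.5000 bits, so n ≤ 2^2.5000 = 5.657 → at most 5.

5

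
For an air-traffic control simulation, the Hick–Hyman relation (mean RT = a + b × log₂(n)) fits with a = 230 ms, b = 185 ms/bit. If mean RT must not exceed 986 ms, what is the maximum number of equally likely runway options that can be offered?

Set 230 + 185·log₂ n ≤ 986 → log₂ n ≤ (986 − 230)/185 = 4.0865.
So n ≤ 2^4.0865 = 16.988; the largest integer n is 16.

16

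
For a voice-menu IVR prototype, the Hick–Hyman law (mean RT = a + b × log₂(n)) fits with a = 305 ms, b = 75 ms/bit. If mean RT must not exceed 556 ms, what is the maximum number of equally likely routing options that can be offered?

10

75·log₂ n ≤ 556 − 305 = 251, giving log₂ n ≤ 3.3467 and n ≤ 10.173. The largest whole number is 10.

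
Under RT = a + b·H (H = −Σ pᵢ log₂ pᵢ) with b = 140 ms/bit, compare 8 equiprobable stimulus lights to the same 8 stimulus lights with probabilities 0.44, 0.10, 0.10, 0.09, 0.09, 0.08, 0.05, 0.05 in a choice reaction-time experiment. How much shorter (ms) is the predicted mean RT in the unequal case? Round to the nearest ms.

65 ms

Equiprobable entropy H₀ = log₂ 8 = 3.0000 bits.
Skewed entropy H = −Σ pᵢ log₂ pᵢ = 2.5345 bits.
ΔRT = b·(H₀ − H) = 140 × 0.4655 = 65.16 ms.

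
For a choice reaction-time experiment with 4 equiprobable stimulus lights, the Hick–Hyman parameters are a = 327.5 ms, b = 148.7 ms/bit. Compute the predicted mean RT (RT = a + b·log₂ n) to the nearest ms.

625 ms

log₂(4) = 2 bits, so RT = 327.5 + 148.7 × 2 ≈ 624.900 ms.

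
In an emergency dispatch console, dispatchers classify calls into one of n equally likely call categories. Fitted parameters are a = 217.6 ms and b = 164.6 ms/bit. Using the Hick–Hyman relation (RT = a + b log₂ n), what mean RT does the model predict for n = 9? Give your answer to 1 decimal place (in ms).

log₂(9) = 3.1699 bits, so RT = 217.6 + 164.6 × 3.1699 ≈ 739.370 ms.

739.4 ms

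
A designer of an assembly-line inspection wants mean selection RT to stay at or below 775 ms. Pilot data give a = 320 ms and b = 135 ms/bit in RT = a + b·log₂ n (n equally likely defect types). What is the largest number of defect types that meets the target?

10

135·log₂ n ≤ 775 − 320 = 455, giving log₂ n ≤ 3.3704 and n ≤ 10.341. The largest whole number is 10.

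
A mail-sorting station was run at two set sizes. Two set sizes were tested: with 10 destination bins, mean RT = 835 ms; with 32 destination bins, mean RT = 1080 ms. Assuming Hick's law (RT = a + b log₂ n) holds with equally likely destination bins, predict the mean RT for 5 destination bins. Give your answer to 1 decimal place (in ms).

689.0 ms

RT is linear in log₂ n, so two points fix the line:
  b = (1080 − 835) / (log₂ 32 − log₂ 10) = 245 / (5 − 3.3219) = 146.001 ms/bit
  a = 835 − 146.001 × 3.3219 = 349.996 ms
Then RT(5) = 349.996 + 146.001 × log₂ 5 = 349.996 + 146.001 × 2.3219 ≈ 688.999 ms.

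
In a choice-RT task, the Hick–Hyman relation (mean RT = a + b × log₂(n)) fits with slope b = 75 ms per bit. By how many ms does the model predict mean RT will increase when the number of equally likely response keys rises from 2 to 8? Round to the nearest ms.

150 ms

ΔRT = (a + b log₂ n₂) − (a + b log₂ n₁) = b·(log₂ n₂ − log₂ n₁).
log₂(8) − log₂(2) = log₂(8/2) = log₂(4) = 2.
ΔRT = 75 × 2.0000 = 150.000 ms.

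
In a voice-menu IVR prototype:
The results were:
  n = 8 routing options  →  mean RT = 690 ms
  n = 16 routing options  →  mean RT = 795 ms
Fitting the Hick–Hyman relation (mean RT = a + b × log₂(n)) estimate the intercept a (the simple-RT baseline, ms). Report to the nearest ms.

Slope: b = (795 − 690) / (log₂ 16 − log₂ 8) = 105/1.0000 = 105 ms/bit.
Intercept: a = 690 − 105·log₂(8) = 375.000 ms.

375 ms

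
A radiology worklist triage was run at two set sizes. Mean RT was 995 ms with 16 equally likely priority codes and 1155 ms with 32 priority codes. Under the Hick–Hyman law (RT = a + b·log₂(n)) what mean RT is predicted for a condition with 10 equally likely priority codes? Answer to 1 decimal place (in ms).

With log₂ n on the abscissa the relation is linear; from the two conditions:
  b = (1155 − 995) / (log₂ 32 − log₂ 16) = 160 / (5 − 4) = 160.000 ms/bit
  a = 995 − 160.000 × 4 = 355.000 ms
Then RT(10) = 355.000 + 160.000 × log₂ 10 = 355.000 + 160.000 × 3.3219 ≈ 886.508 ms.

886.5 ms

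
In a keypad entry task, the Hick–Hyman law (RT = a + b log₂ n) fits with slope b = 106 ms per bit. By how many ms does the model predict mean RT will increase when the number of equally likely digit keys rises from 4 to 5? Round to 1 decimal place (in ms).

34.1 ms

ΔRT = (a + b log₂ n₂) − (a + b log₂ n₁) = b·(log₂ n₂ − log₂ n₁).
log₂(5) − log₂(4) = 2.3219 − 2 = 0.3219.
ΔRT = 106 × 0.3219 = 34.124 ms.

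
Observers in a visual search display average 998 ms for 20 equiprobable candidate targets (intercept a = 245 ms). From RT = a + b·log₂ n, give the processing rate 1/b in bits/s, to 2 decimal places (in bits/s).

5.74 bits/s

b = (998 − 245)/log₂ 20 = 753/4.3219 = 174.228 ms per bit = 0.17423 s/bit; the reciprocal is 5.740 bits/s.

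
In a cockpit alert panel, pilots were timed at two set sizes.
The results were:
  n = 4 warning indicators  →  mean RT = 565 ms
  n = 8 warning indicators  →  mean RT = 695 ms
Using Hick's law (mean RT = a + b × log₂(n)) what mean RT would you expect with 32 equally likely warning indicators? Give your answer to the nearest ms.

With log₂ n on the abscissa the relation is linear; from the two conditions:
  b = (695 − 565) / (log₂ 8 − log₂ 4) = 130 / (3 − 2) = 130 ms/bit
  a = 565 − 130 × 2 = 305 ms
Then RT(32) = 305 + 130 × log₂ 32 = 305 + 130 × 5 ≈ 955.000 ms.

955 ms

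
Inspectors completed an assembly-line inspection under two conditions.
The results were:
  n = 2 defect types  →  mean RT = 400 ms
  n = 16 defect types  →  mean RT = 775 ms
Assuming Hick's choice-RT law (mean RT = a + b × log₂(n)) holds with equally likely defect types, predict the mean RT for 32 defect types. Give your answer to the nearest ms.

900 ms

Solve the two-equation system in a and b:
  b = (775 − 400) / (log₂ 16 − log₂ 2) = 375 / (4 − 1) = 125 ms/bit
  a = 400 − 125 × 1 = 275 ms
Then RT(32) = 275 + 125 × log₂ 32 = 275 + 125 × 5 ≈ 900.000 ms.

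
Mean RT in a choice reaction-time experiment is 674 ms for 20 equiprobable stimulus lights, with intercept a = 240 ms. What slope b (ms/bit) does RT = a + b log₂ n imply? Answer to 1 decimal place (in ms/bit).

b = (674 − 240) / log₂(20) = 434 / 4.3219 = 100.418 ms/bit.

100.4 ms/bit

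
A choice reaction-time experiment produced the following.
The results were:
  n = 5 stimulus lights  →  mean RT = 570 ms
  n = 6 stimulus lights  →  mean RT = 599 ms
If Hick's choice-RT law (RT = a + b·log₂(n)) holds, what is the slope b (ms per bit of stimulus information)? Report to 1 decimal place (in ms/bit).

110.3 ms/bit

Slope: b = (599 − 570) / (log₂ 6 − log₂ 5) = 29/0.2630 = 110.252 ms/bit.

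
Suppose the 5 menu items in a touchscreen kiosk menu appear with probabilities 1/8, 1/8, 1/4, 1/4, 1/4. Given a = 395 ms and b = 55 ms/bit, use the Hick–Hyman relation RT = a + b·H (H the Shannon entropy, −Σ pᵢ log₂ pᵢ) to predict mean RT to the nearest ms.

519 ms

H = −Σ pᵢ log₂ pᵢ = 0.125·3 + 0.125·3 + 0.25·2 + 0.25·2 + 0.25·2 = 2.250 bits.
RT = 395 + 55 × 2.250 = 518.75 ms.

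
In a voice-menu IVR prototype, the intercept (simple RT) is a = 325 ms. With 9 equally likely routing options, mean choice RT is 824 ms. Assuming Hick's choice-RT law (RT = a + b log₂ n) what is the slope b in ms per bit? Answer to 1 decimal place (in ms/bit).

b = (824 − 325) / log₂(9) = 499 / 3.1699 = 157.417 ms/bit.

157.4 ms/bit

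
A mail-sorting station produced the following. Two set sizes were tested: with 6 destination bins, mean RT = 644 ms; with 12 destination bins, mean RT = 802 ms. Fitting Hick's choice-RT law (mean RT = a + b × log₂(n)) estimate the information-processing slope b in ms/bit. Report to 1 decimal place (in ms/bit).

158.0 ms/bit

Slope: b = (802 − 644) / (log₂ 12 − log₂ 6) = 158/1.0000 = 158.000 ms/bit.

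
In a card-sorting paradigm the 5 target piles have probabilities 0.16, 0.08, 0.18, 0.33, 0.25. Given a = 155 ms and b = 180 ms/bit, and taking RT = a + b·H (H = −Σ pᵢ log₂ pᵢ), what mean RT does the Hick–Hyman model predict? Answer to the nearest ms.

Entropy contributions −pᵢ log₂ pᵢ: 0.4230, 0.2915, 0.4453, 0.5278, 0.5000; sum H = 2.1877 bits.
RT = a + bH = 155 + 180·2.1877 = 548.78 ms.

549 ms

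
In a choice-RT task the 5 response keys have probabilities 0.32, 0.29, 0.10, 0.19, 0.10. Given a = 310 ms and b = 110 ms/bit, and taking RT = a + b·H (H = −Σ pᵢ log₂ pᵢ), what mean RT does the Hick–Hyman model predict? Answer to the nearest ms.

548 ms

Entropy contributions −pᵢ log₂ pᵢ: 0.5260, 0.5179, 0.3322, 0.4552, 0.3322; sum H = 2.1635 bits.
RT = a + bH = 310 + 110·2.1635 = 547.99 ms.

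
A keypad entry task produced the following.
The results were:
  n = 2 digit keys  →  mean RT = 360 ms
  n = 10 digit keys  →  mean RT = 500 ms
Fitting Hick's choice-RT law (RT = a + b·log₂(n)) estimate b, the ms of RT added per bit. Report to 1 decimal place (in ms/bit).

The slope on a log₂ axis is (500 − 360) / (3.3219 − 1) = 60.295 ms/bit.

60.3 ms/bit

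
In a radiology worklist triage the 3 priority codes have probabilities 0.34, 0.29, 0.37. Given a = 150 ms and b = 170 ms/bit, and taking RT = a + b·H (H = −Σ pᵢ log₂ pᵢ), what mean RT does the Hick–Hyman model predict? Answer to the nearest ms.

H = 0.34·log₂(1/0.34) + 0.29·log₂(1/0.29) + 0.37·log₂(1/0.37) = 1.5778 bits.
RT = 150 + 170 × 1.5778 = 418.23 ms.

418 ms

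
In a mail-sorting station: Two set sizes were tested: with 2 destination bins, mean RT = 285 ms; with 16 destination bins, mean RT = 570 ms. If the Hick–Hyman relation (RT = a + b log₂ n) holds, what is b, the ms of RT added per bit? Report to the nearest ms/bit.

95 ms/bit

b = (RT₂ − RT₁)/(log₂ n₂ − log₂ n₁) = (570 − 285)/(4 − 1) = 95 ms/bit.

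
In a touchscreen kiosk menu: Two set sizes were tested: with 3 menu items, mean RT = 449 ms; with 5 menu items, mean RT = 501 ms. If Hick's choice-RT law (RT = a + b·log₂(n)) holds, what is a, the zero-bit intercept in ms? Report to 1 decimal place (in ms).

337.2 ms

b = (RT₂ − RT₁)/(log₂ n₂ − log₂ n₁) = (501 − 449)/(2.3219 − 1.5850) = 70.560 ms/bit.
Intercept: a = 449 − 70.560·log₂(3) = 337.166 ms.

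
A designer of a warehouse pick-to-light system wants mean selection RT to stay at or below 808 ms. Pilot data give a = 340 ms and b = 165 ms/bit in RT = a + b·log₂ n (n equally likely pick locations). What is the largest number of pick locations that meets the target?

7

Set 340 + 165·log₂ n ≤ 808 → log₂ n ≤ (808 − 340)/165 = 2.8364.
So n ≤ 2^2.8364 = 7.142; the largest integer n is 7.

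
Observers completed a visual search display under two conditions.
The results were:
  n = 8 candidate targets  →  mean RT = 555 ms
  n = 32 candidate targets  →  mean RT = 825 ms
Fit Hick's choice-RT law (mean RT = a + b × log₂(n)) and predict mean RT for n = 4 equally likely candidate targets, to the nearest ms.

420 ms

Solve the two-equation system in a and b:
  b = (825 − 555) / (log₂ 32 − log₂ 8) = 270 / (5 − 3) = 135 ms/bit
  a = 555 − 135 × 3 = 150 ms
Then RT(4) = 150 + 135 × log₂ 4 = 150 + 135 × 2 ≈ 420.000 ms.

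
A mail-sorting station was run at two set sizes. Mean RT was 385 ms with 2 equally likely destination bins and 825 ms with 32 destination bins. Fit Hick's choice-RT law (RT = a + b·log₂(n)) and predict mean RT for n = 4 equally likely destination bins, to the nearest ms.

Fit slope and intercept:
  b = (825 − 385) / (log₂ 32 − log₂ 2) = 440 / (5 − 1) = 110 ms/bit
  a = 385 − 110 × 1 = 275 ms
Then RT(4) = 275 + 110 × log₂ 4 = 275 + 110 × 2 ≈ 495.000 ms.

495 ms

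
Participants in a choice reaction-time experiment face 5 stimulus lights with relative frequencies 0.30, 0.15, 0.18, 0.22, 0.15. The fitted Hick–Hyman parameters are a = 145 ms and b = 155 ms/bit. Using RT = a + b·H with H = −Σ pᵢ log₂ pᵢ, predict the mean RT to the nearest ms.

Entropy contributions −pᵢ log₂ pᵢ: 0.5211, 0.4105, 0.4453, 0.4806, 0.4105; sum H = 2.2681 bits.
RT = a + bH = 145 + 155·2.2681 = 496.55 ms.

497 ms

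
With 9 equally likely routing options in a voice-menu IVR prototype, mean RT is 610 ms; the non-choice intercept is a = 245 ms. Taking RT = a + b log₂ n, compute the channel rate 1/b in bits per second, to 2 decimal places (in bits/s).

8.68 bits/s

Choice component = 610 − 245 = 365 ms over log₂(9) = 3.1699 bits.
b = 365 / 3.1699 = 115.145 ms/bit, so 1/b = 8.685 bits/s.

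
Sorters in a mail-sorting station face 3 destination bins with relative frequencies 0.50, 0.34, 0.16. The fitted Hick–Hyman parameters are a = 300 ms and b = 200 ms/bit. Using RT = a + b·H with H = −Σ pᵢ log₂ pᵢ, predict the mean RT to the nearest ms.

H = 0.50·log₂(1/0.50) + 0.34·log₂(1/0.34) + 0.16·log₂(1/0.16) = 1.4522 bits.
RT = 300 + 200 × 1.4522 = 590.44 ms.

590 ms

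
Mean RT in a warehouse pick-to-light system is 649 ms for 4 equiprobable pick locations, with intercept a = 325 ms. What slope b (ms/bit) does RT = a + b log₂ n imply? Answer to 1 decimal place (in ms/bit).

162.0 ms/bit

4 alternatives carry log₂ 4 = 2 bits; the choice cost is 649 − 325 = 324 ms, so b = 324/2 = 162.000 ms/bit.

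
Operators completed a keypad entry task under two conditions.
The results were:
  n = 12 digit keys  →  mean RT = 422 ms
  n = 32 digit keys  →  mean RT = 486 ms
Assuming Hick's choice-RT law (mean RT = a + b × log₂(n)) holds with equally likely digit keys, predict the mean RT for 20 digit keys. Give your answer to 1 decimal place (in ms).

455.3 ms

Fit slope and intercept:
  b = (486 − 422) / (log₂ 32 − log₂ 12) = 64 / (5 − 3.5850) = 45.228 ms/bit
  a = 422 − 45.228 × 3.5850 = 259.858 ms
Then RT(20) = 259.858 + 45.228 × log₂ 20 = 259.858 + 45.228 × 4.3219 ≈ 455.332 ms.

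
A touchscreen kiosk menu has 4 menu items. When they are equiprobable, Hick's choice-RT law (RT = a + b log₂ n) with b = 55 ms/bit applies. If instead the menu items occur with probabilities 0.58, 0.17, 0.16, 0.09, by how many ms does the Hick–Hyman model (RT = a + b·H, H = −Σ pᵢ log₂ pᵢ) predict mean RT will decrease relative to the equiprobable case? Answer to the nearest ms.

Equiprobable entropy H₀ = log₂ 4 = 2.0000 bits.
Skewed entropy H = −Σ pᵢ log₂ pᵢ = 1.6261 bits.
ΔRT = b·(H₀ − H) = 55 × 0.3739 = 20.57 ms.

21 ms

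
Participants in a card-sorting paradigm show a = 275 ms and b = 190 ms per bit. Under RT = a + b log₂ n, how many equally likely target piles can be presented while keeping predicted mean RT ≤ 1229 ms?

32

Information budget: (1229 − 275)/190 = 5.0211 bits, so n ≤ 2^5.0211 = 32.470 → at most 32.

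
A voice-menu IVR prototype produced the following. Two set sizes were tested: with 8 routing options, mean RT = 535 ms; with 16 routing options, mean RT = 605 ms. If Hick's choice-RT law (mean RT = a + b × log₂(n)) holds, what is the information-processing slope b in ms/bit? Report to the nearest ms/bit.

b = (RT₂ − RT₁)/(log₂ n₂ − log₂ n₁) = (605 − 535)/(4 − 3) = 70 ms/bit.

70 ms/bit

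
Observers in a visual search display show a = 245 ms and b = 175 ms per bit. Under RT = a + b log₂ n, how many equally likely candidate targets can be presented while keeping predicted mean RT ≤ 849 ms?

175·log₂ n ≤ 849 − 245 = 604, giving log₂ n ≤ 3.4514 and n ≤ 10.939. The largest whole number is 10.

10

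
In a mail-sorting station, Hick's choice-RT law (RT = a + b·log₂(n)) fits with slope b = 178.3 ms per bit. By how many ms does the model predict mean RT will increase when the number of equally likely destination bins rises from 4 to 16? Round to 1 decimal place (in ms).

356.6 ms

The intercept a cancels: ΔRT = b·(log₂ n₂ − log₂ n₁) = b·log₂(n₂/n₁).
log₂(16) − log₂(4) = log₂(16/4) = log₂(4) = 2.
ΔRT = 178.3 × 2.0000 = 356.600 ms.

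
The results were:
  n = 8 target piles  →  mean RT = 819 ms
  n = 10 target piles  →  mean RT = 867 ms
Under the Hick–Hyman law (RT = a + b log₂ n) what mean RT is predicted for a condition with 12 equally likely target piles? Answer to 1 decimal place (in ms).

906.2 ms

Fit slope and intercept:
  b = (867 − 819) / (log₂ 10 − log₂ 8) = 48 / (3.3219 − 3) = 149.102 ms/bit
  a = 819 − 149.102 × 3 = 371.695 ms
Then RT(12) = 371.695 + 149.102 × log₂ 12 = 371.695 + 149.102 × 3.5850 ≈ 906.219 ms.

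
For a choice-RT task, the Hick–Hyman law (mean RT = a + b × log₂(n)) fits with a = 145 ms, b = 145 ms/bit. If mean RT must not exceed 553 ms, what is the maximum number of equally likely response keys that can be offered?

7

Set 145 + 145·log₂ n ≤ 553 → log₂ n ≤ (553 − 145)/145 = 2.8138.
So n ≤ 2^2.8138 = 7.031; the largest integer n is 7.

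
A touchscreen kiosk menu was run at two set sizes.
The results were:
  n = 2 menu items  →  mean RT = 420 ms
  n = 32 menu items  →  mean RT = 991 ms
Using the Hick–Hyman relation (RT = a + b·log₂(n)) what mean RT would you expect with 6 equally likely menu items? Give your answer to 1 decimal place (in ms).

With log₂ n on the abscissa the relation is linear; from the two conditions:
  b = (991 − 420) / (log₂ 32 − log₂ 2) = 571 / (5 − 1) = 142.750 ms/bit
  a = 420 − 142.750 × 1 = 277.250 ms
Then RT(6) = 277.250 + 142.750 × log₂ 6 = 277.250 + 142.750 × 2.5850 ≈ 646.253 ms.

646.3 ms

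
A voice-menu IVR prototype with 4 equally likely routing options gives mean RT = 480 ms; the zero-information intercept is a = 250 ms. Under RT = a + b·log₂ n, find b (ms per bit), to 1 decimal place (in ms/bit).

4 alternatives carry log₂ 4 = 2 bits; the choice cost is 480 − 250 = 230 ms, so b = 230/2 = 115.000 ms/bit.

115.0 ms/bit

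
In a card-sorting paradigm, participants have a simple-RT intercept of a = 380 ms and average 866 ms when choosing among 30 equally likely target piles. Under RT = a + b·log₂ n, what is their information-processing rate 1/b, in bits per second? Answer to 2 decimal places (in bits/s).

Choice component = 866 − 380 = 486 ms over log₂(30) = 4.9069 bits.
b = 486 / 4.9069 = 99.044 ms/bit, so 1/b = 10.096 bits/s.

10.10 bits/s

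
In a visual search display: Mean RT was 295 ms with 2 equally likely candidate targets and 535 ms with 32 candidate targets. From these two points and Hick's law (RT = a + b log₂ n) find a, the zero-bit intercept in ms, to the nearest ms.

The slope on a log₂ axis is (535 − 295) / (5 − 1) = 60 ms/bit.
a = RT₁ − b·log₂ n₁ = 295 − 60 × 1 = 235.000 ms.

235 ms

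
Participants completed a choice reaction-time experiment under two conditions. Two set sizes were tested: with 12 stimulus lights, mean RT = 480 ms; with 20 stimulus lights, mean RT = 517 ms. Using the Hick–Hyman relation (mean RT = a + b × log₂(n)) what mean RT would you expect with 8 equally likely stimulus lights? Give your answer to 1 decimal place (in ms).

RT is linear in log₂ n, so two points fix the line:
  b = (517 − 480) / (log₂ 20 − log₂ 12) = 37 / (4.3219 − 3.5850) = 50.206 ms/bit
  a = 480 − 50.206 × 3.5850 = 300.014 ms
Then RT(8) = 300.014 + 50.206 × log₂ 8 = 300.014 + 50.206 × 3 ≈ 450.631 ms.

450.6 ms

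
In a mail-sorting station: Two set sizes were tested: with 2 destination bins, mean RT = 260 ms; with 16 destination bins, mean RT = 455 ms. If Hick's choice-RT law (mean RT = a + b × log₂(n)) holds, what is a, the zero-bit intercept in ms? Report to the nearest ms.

b = (RT₂ − RT₁)/(log₂ n₂ − log₂ n₁) = (455 − 260)/(4 − 1) = 65 ms/bit.
a = RT₁ − b·log₂ n₁ = 260 − 65 × 1 = 195.000 ms.

195 ms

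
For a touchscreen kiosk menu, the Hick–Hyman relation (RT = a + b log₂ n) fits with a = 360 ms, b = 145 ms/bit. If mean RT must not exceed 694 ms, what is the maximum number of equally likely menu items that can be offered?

Information budget: (694 − 360)/145 = 2.3034 bits, so n ≤ 2^2.3034 = 4.936 → at most 4.

4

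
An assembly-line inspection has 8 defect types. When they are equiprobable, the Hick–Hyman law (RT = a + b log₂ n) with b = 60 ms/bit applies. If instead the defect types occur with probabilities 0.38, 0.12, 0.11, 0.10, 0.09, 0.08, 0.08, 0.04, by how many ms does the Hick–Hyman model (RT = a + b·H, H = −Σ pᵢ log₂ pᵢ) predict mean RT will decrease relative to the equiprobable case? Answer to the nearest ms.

The RT saving is b·ΔH. Equiprobable H₀ = log₂(8) = 3.0000 bits; with the given probabilities H = 2.6614 bits.
b·(H₀ − H) = 60 × (3.0000 − 2.6614) = 20.31 ms.

20 ms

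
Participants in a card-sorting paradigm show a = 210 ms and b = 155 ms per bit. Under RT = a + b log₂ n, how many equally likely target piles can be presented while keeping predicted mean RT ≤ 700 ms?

Set 210 + 155·log₂ n ≤ 700 → log₂ n ≤ (700 − 210)/155 = 3.1613.
So n ≤ 2^3.1613 = 8.946; the largest integer n is 8.

8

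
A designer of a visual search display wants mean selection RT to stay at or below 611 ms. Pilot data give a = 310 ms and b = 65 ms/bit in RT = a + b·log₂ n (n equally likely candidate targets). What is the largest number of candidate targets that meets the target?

Information budget: (611 − 310)/65 = 4.6308 bits, so n ≤ 2^4.6308 = 24.774 → at most 24.

24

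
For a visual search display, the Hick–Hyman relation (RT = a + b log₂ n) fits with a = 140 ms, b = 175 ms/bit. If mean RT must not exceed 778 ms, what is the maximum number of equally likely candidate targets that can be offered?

12

175·log₂ n ≤ 778 − 140 = 638, giving log₂ n ≤ 3.6457 and n ≤ 12.516. The largest whole number is 12.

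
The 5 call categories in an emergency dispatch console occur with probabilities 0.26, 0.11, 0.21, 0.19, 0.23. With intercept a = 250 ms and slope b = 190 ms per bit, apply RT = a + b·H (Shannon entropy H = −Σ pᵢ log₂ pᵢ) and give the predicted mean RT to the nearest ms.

Entropy contributions −pᵢ log₂ pᵢ: 0.5053, 0.3503, 0.4728, 0.4552, 0.4877; sum H = 2.2713 bits.
RT = a + bH = 250 + 190·2.2713 = 681.55 ms.

682 ms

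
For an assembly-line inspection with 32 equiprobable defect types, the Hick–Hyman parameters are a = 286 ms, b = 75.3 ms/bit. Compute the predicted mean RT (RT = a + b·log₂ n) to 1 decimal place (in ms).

log₂(32) = 5 bits, so RT = 286 + 75.3 × 5 ≈ 662.500 ms.

662.5 ms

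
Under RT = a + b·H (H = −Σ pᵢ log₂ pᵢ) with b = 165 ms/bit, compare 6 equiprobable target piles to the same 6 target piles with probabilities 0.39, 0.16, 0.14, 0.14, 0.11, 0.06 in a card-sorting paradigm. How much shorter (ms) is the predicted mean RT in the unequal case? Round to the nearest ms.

The RT saving is b·ΔH. Equiprobable H₀ = log₂(6) = 2.5850 bits; with the given probabilities H = 2.3409 bits.
b·(H₀ − H) = 165 × (2.5850 − 2.3409) = 40.28 ms.

40 ms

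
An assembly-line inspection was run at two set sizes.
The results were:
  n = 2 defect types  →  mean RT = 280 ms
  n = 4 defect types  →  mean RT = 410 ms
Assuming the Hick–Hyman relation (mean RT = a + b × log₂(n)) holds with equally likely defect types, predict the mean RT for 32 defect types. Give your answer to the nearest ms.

Fit slope and intercept:
  b = (410 − 280) / (log₂ 4 − log₂ 2) = 130 / (2 − 1) = 130 ms/bit
  a = 280 − 130 × 1 = 150 ms
Then RT(32) = 150 + 130 × log₂ 32 = 150 + 130 × 5 ≈ 800.000 ms.

800 ms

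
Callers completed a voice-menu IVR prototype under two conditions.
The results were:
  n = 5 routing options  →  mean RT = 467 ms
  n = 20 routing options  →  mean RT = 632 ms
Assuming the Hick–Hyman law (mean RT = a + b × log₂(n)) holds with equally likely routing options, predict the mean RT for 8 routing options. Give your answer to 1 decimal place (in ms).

Solve the two-equation system in a and b:
  b = (632 − 467) / (log₂ 20 − log₂ 5) = 165 / (4.3219 − 2.3219) = 82.500 ms/bit
  a = 467 − 82.500 × 2.3219 = 275.441 ms
Then RT(8) = 275.441 + 82.500 × log₂ 8 = 275.441 + 82.500 × 3 ≈ 522.941 ms.

522.9 ms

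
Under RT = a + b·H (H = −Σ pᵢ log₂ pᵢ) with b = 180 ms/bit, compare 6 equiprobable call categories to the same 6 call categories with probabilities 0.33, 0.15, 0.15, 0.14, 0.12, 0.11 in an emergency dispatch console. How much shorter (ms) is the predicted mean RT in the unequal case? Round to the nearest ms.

The RT saving is b·ΔH. Equiprobable H₀ = log₂(6) = 2.5850 bits; with the given probabilities H = 2.4634 bits.
b·(H₀ − H) = 180 × (2.5850 − 2.4634) = 21.89 ms.

22 ms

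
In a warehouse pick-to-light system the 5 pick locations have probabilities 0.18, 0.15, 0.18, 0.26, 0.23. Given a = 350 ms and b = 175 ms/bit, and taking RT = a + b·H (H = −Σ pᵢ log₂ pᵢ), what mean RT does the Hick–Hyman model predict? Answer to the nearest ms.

H = 0.18·log₂(1/0.18) + 0.15·log₂(1/0.15) + 0.18·log₂(1/0.18) + 0.26·log₂(1/0.26) + 0.23·log₂(1/0.23) = 2.2941 bits.
RT = 350 + 175 × 2.2941 = 751.47 ms.

751 ms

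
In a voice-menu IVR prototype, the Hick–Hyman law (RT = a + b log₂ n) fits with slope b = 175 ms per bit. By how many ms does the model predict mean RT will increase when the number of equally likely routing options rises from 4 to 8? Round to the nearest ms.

175 ms

ΔRT = (a + b log₂ n₂) − (a + b log₂ n₁) = b·(log₂ n₂ − log₂ n₁).
log₂(8) − log₂(4) = log₂(8/4) = log₂(2) = 1.
ΔRT = 175 × 1.0000 = 175.000 ms.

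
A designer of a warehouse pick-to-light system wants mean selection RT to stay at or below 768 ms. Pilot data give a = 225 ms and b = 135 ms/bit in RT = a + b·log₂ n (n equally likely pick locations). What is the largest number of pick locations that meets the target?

135·log₂ n ≤ 768 − 225 = 543, giving log₂ n ≤ 4.0222 and n ≤ 16.248. The largest whole number is 16.

16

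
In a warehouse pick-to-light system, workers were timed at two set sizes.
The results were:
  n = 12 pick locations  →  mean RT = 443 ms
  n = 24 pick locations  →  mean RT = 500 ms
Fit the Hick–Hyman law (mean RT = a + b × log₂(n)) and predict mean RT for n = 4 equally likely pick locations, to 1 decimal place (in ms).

Solve the two-equation system in a and b:
  b = (500 − 443) / (log₂ 24 − log₂ 12) = 57 / (4.5850 − 3.5850) = 57.000 ms/bit
  a = 443 − 57.000 × 3.5850 = 238.657 ms
Then RT(4) = 238.657 + 57.000 × log₂ 4 = 238.657 + 57.000 × 2 ≈ 352.657 ms.

352.7 ms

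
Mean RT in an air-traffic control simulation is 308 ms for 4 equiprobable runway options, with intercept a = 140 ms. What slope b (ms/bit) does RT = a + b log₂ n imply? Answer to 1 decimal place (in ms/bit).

4 alternatives carry log₂ 4 = 2 bits; the choice cost is 308 − 140 = 168 ms, so b = 168/2 = 84.000 ms/bit.

84.0 ms/bit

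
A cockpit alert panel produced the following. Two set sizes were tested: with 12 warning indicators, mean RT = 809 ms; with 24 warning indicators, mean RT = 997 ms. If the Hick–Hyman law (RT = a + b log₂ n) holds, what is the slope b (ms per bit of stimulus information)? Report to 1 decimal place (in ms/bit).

188.0 ms/bit

Slope: b = (997 − 809) / (log₂ 24 − log₂ 12) = 188/1.0000 = 188.000 ms/bit.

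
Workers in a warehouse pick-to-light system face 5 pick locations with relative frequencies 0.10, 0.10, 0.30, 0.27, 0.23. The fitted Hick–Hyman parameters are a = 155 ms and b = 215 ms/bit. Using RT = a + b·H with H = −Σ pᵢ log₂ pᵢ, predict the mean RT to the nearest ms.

H = 0.10·log₂(1/0.10) + 0.10·log₂(1/0.10) + 0.30·log₂(1/0.30) + 0.27·log₂(1/0.27) + 0.23·log₂(1/0.23) = 2.1832 bits.
RT = 155 + 215 × 2.1832 = 624.38 ms.

624 ms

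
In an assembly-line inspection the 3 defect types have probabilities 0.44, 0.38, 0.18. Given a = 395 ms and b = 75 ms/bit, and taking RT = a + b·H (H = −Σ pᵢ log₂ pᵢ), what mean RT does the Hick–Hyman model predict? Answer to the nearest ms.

H = 0.44·log₂(1/0.44) + 0.38·log₂(1/0.38) + 0.18·log₂(1/0.18) = 1.4969 bits.
RT = 395 + 75 × 1.4969 = 507.27 ms.

507 ms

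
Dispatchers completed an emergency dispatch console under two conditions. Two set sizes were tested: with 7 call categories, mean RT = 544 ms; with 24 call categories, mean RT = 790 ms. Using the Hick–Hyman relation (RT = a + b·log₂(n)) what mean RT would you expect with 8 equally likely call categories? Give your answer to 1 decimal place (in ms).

570.7 ms

Solve the two-equation system in a and b:
  b = (790 − 544) / (log₂ 24 − log₂ 7) = 246 / (4.5850 − 2.8074) = 138.388 ms/bit
  a = 544 − 138.388 × 2.8074 = 155.495 ms
Then RT(8) = 155.495 + 138.388 × log₂ 8 = 155.495 + 138.388 × 3 ≈ 570.660 ms.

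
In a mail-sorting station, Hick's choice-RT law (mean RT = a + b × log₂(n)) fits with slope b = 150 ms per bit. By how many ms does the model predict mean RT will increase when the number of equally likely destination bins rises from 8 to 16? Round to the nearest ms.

150 ms

ΔRT = (a + b log₂ n₂) − (a + b log₂ n₁) = b·(log₂ n₂ − log₂ n₁).
log₂(16) − log₂(8) = log₂(16/8) = log₂(2) = 1.
ΔRT = 150 × 1.0000 = 150.000 ms.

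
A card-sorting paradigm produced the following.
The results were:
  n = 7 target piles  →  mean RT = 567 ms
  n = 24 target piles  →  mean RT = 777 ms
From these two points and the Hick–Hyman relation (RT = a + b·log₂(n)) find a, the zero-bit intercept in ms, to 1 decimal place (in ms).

235.3 ms

b = (RT₂ − RT₁)/(log₂ n₂ − log₂ n₁) = (777 − 567)/(4.5850 − 2.8074) = 118.136 ms/bit.
a = RT₁ − b·log₂ n₁ = 567 − 118.136 × 2.8074 = 235.349 ms.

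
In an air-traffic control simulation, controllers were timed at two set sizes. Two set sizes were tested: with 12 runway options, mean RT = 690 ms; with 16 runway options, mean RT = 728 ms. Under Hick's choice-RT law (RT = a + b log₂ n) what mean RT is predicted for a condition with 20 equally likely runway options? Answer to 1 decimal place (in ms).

757.5 ms

Fit slope and intercept:
  b = (728 − 690) / (log₂ 16 − log₂ 12) = 38 / (4 − 3.5850) = 91.558 ms/bit
  a = 690 − 91.558 × 3.5850 = 361.768 ms
Then RT(20) = 361.768 + 91.558 × log₂ 20 = 361.768 + 91.558 × 4.3219 ≈ 757.475 ms.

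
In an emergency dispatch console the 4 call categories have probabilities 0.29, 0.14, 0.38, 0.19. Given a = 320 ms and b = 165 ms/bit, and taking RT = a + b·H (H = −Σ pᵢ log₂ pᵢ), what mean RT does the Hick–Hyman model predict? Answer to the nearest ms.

H = 0.29·log₂(1/0.29) + 0.14·log₂(1/0.14) + 0.38·log₂(1/0.38) + 0.19·log₂(1/0.19) = 1.9007 bits.
RT = 320 + 165 × 1.9007 = 633.61 ms.

634 ms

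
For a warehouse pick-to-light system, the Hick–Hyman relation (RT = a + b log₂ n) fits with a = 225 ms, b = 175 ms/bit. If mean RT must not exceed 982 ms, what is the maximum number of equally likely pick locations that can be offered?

Information budget: (982 − 225)/175 = 4.3257 bits, so n ≤ 2^4.3257 = 20.053 → at most 20.

20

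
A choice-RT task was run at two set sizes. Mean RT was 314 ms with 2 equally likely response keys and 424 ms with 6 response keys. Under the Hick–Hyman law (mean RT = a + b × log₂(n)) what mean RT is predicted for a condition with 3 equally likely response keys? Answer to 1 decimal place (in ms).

RT is linear in log₂ n, so two points fix the line:
  b = (424 − 314) / (log₂ 6 − log₂ 2) = 110 / (2.5850 − 1) = 69.402 ms/bit
  a = 314 − 69.402 × 1 = 244.598 ms
Then RT(3) = 244.598 + 69.402 × log₂ 3 = 244.598 + 69.402 × 1.5850 ≈ 354.598 ms.

354.6 ms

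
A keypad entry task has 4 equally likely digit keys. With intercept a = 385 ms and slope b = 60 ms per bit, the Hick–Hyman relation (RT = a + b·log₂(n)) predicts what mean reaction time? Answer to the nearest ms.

505 ms

log₂(4) = 2 bits, so RT = 385 + 60 × 2 ≈ 505.000 ms.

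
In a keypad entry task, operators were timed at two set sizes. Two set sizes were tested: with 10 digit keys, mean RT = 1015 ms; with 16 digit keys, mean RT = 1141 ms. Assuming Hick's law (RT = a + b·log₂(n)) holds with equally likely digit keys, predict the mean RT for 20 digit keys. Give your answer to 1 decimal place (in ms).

1200.8 ms

With log₂ n on the abscissa the relation is linear; from the two conditions:
  b = (1141 − 1015) / (log₂ 16 − log₂ 10) = 126 / (4 − 3.3219) = 185.821 ms/bit
  a = 1015 − 185.821 × 3.3219 = 397.716 ms
Then RT(20) = 397.716 + 185.821 × log₂ 20 = 397.716 + 185.821 × 4.3219 ≈ 1200.821 ms.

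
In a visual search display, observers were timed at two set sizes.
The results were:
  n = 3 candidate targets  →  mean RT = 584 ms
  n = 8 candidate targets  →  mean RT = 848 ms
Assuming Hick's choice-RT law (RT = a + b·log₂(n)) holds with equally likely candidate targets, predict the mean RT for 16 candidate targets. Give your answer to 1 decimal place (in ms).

1034.6 ms

With log₂ n on the abscissa the relation is linear; from the two conditions:
  b = (848 − 584) / (log₂ 8 − log₂ 3) = 264 / (3 − 1.5850) = 186.567 ms/bit
  a = 584 − 186.567 × 1.5850 = 288.298 ms
Then RT(16) = 288.298 + 186.567 × log₂ 16 = 288.298 + 186.567 × 4 ≈ 1034.567 ms.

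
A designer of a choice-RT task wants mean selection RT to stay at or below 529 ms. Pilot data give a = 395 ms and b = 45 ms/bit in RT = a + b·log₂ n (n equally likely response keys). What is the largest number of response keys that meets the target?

7

Set 395 + 45·log₂ n ≤ 529 → log₂ n ≤ (529 − 395)/45 = 2.9778.
So n ≤ 2^2.9778 = 7.878; the largest integer n is 7.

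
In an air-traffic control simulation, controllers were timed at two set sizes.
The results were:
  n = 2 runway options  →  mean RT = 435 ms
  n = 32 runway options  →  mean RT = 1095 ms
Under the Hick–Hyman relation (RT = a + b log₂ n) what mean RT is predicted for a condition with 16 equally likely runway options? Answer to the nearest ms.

930 ms

With log₂ n on the abscissa the relation is linear; from the two conditions:
  b = (1095 − 435) / (log₂ 32 − log₂ 2) = 660 / (5 − 1) = 165 ms/bit
  a = 435 − 165 × 1 = 270 ms
Then RT(16) = 270 + 165 × log₂ 16 = 270 + 165 × 4 ≈ 930.000 ms.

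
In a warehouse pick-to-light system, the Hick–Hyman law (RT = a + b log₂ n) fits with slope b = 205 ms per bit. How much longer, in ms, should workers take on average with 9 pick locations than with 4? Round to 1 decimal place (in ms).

ΔRT = (a + b log₂ n₂) − (a + b log₂ n₁) = b·(log₂ n₂ − log₂ n₁).
log₂(9) − log₂(4) = 3.1699 − 2 = 1.1699.
ΔRT = 205 × 1.1699 = 239.835 ms.

239.8 ms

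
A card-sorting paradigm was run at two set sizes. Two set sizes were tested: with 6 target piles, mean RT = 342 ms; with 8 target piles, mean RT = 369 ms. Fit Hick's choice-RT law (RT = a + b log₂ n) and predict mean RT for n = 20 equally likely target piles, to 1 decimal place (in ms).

Fit slope and intercept:
  b = (369 − 342) / (log₂ 8 − log₂ 6) = 27 / (3 − 2.5850) = 65.054 ms/bit
  a = 342 − 65.054 × 2.5850 = 173.837 ms
Then RT(20) = 173.837 + 65.054 × log₂ 20 = 173.837 + 65.054 × 4.3219 ≈ 454.997 ms.

455.0 ms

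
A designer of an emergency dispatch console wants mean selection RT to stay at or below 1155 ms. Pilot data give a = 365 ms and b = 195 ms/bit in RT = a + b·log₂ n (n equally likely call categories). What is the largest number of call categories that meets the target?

16

Set 365 + 195·log₂ n ≤ 1155 → log₂ n ≤ (1155 − 365)/195 = 4.0513.
So n ≤ 2^4.0513 = 16.579; the largest integer n is 16.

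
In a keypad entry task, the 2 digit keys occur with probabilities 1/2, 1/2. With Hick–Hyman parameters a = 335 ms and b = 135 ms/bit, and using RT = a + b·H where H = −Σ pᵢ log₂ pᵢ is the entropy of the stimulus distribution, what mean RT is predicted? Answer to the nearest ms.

470 ms

Each term −pᵢ log₂ pᵢ: 0.5·1 + 0.5·1; summed, H = 1.000 bits.
Mean RT = a + bH = 335 + 135·1.000 = 470.00 ms.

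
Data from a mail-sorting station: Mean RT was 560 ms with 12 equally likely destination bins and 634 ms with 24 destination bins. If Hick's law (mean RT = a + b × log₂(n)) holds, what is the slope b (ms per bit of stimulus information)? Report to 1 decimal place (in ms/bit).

b = (RT₂ − RT₁)/(log₂ n₂ − log₂ n₁) = (634 − 560)/(4.5850 − 3.5850) = 74.000 ms/bit.

74.0 ms/bit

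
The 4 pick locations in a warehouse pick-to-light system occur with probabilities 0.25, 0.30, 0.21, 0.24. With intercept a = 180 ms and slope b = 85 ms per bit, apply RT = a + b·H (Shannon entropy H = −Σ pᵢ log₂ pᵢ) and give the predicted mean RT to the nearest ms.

349 ms

H = 0.25·log₂(1/0.25) + 0.30·log₂(1/0.30) + 0.21·log₂(1/0.21) + 0.24·log₂(1/0.24) = 1.9880 bits.
RT = 180 + 85 × 1.9880 = 348.98 ms.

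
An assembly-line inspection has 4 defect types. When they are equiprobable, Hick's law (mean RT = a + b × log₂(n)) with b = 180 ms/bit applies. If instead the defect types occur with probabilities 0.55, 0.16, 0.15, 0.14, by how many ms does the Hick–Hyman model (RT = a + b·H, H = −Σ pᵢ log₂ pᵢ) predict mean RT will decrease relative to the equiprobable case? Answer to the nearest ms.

53 ms

The RT saving is b·ΔH. Equiprobable H₀ = log₂(4) = 2.0000 bits; with the given probabilities H = 1.7050 bits.
b·(H₀ − H) = 180 × (2.0000 − 1.7050) = 53.09 ms.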